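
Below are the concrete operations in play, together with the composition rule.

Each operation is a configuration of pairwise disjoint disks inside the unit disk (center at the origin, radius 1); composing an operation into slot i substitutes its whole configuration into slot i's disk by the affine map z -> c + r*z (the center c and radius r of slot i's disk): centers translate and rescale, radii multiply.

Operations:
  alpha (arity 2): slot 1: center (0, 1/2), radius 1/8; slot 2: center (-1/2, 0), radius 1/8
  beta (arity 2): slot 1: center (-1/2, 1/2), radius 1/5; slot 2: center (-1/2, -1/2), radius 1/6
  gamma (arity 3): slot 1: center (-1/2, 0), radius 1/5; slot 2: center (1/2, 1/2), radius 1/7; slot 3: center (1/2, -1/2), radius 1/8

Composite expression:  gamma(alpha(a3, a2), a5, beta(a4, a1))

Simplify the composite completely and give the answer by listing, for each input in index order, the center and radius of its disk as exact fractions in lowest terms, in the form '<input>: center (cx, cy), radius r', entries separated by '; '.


a1: center (7/16, -9/16), radius 1/48; a2: center (-3/5, 0), radius 1/40; a3: center (-1/2, 1/10), radius 1/40; a4: center (7/16, -7/16), radius 1/40; a5: center (1/2, 1/2), radius 1/7


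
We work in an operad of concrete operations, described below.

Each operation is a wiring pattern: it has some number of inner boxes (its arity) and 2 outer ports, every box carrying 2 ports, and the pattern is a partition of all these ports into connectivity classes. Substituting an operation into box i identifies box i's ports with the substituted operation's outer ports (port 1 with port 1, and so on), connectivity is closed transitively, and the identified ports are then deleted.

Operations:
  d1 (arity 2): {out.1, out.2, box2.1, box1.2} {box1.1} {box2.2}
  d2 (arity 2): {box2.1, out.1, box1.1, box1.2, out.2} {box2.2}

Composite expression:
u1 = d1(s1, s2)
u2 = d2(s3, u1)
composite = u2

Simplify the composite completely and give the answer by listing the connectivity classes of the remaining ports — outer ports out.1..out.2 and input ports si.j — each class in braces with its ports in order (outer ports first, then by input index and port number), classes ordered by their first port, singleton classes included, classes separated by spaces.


{out.1, out.2, s1.2, s2.1, s3.1, s3.2} {s1.1} {s2.2}


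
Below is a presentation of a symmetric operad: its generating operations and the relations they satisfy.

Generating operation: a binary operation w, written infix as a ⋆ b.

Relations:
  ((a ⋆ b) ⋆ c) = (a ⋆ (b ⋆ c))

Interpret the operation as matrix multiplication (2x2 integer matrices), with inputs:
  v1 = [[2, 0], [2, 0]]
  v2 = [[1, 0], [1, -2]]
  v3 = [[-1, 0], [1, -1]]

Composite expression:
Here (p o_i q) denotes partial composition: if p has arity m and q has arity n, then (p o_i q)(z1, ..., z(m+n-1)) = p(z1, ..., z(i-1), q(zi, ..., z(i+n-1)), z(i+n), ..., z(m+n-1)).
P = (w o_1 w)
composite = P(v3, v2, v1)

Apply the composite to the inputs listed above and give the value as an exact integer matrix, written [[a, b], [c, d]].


(v3 ⋆ v2) = [[-1, 0], [0, 2]]
((v3 ⋆ v2) ⋆ v1) = [[-2, 0], [4, 0]]

[[-2, 0], [4, 0]]


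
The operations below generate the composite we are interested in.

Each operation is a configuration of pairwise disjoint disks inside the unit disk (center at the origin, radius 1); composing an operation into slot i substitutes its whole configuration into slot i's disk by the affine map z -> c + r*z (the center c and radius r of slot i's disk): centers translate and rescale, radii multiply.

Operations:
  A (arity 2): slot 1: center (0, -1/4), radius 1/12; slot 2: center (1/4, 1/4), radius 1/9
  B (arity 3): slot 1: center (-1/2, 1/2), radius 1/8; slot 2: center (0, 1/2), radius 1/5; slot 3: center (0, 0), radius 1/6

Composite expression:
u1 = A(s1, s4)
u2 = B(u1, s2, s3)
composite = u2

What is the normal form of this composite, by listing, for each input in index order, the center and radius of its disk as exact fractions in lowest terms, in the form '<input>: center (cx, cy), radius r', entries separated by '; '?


s1: center (-1/2, 15/32), radius 1/96; s2: center (0, 1/2), radius 1/5; s3: center (0, 0), radius 1/6; s4: center (-15/32, 17/32), radius 1/72

Follow each s-input down from B: c' goes to c + r*c', radius to r*r'.
s1: after 2 affine steps, its disk has center (-1/2, 15/32), radius 1/96
s4: after 2 affine steps, its disk has center (-15/32, 17/32), radius 1/72
s2: after 1 affine step, its disk has center (0, 1/2), radius 1/5
s3: after 1 affine step, its disk has center (0, 0), radius 1/6


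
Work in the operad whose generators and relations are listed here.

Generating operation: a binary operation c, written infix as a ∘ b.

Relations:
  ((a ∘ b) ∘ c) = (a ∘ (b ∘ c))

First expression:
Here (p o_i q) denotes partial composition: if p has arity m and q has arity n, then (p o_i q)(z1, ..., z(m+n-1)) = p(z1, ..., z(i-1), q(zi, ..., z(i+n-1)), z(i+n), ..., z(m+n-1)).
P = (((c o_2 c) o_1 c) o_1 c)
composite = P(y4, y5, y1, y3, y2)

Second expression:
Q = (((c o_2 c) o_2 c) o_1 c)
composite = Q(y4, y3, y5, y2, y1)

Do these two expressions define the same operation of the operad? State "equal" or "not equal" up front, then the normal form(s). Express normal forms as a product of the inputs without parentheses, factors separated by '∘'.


The first expression reduces to y4 ∘ y5 ∘ y1 ∘ y3 ∘ y2
The second expression reduces to y4 ∘ y3 ∘ y5 ∘ y2 ∘ y1
The normal forms differ: not equal.

not equal — first y4 ∘ y5 ∘ y1 ∘ y3 ∘ y2, second y4 ∘ y3 ∘ y5 ∘ y2 ∘ y1


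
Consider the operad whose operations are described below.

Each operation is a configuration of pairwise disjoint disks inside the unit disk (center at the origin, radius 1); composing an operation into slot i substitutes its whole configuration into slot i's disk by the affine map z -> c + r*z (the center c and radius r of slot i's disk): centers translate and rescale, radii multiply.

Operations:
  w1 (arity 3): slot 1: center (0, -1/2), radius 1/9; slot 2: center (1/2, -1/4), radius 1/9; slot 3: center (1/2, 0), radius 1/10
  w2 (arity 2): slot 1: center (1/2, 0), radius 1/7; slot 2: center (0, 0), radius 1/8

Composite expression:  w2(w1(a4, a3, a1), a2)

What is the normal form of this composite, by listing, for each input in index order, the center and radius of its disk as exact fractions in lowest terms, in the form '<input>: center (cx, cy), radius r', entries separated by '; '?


a1: center (4/7, 0), radius 1/70; a2: center (0, 0), radius 1/8; a3: center (4/7, -1/28), radius 1/63; a4: center (1/2, -1/14), radius 1/63

Affine substitution under w2: radii multiply and a-centers shift.
for a4, the 2-step affine chain lands on center (1/2, -1/14), radius 1/63
for a3, the 2-step affine chain lands on center (4/7, -1/28), radius 1/63
for a1, the 2-step affine chain lands on center (4/7, 0), radius 1/70
for a2, the 1-step affine chain lands on center (0, 0), radius 1/8


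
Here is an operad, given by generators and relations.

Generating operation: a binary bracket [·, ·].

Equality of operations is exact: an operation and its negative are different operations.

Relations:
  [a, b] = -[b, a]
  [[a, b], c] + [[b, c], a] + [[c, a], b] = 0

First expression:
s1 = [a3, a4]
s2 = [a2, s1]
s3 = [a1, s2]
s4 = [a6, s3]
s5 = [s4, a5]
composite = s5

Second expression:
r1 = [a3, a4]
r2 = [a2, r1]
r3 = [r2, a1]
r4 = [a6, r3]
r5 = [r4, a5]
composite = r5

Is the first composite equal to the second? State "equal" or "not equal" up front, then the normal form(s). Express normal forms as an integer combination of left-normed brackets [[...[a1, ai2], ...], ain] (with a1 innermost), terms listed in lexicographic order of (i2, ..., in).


The first composite normalizes to -[[[[[a1, a2], a3], a4], a6], a5] + [[[[[a1, a2], a4], a3], a6], a5] + [[[[[a1, a3], a4], a2], a6], a5] - [[[[[a1, a4], a3], a2], a6], a5]
The second composite normalizes to [[[[[a1, a2], a3], a4], a6], a5] - [[[[[a1, a2], a4], a3], a6], a5] - [[[[[a1, a3], a4], a2], a6], a5] + [[[[[a1, a4], a3], a2], a6], a5]
Distinct normal forms: not equal.

not equal; first: -[[[[[a1, a2], a3], a4], a6], a5] + [[[[[a1, a2], a4], a3], a6], a5] + [[[[[a1, a3], a4], a2], a6], a5] - [[[[[a1, a4], a3], a2], a6], a5]; second: [[[[[a1, a2], a3], a4], a6], a5] - [[[[[a1, a2], a4], a3], a6], a5] - [[[[[a1, a3], a4], a2], a6], a5] + [[[[[a1, a4], a3], a2], a6], a5]


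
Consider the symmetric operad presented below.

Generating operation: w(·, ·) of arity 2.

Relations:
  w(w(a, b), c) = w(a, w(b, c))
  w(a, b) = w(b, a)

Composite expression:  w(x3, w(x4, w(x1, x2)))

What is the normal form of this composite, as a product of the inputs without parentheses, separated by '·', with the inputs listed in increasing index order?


x1 · x2 · x3 · x4

With w associative and commutative, the x-input set is all that matters.
w(x1, x2) flattens to x1 · x2
w(x4, w(x1, x2)) flattens to x4 · x1 · x2
w(x3, w(x4, w(x1, x2))) flattens to x3 · x4 · x1 · x2
reordering the factors by index: x1 · x2 · x3 · x4


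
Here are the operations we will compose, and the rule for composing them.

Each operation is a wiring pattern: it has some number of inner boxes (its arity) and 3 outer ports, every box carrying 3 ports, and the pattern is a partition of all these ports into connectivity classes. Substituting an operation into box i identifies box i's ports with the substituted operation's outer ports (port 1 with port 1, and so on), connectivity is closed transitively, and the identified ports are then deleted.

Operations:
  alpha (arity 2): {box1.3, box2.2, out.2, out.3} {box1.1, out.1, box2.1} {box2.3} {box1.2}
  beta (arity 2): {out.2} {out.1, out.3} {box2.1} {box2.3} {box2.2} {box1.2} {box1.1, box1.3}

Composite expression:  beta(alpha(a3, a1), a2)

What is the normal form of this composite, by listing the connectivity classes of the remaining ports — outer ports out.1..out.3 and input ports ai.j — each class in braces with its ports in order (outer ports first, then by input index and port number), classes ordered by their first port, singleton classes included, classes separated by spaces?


{out.1, out.3} {out.2} {a1.1, a1.2, a3.1, a3.3} {a1.3} {a2.1} {a2.2} {a2.3} {a3.2}


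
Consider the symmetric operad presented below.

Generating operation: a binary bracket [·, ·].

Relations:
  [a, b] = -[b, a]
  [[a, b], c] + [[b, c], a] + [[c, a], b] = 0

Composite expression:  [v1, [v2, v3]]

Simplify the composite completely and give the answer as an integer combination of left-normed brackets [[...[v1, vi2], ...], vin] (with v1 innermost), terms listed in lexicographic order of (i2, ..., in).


[[v1, v2], v3] - [[v1, v3], v2]

Left-normed coefficients sit on the v1-initial expansion words.
Composite bracket: [v1, [v2, v3]]
Expanding via [a, b] = ab - ba: 4 signed words (2^2 = 4).
The v1-initial words carry the normal form:
  v1v2v3 appears with sign +1, giving the term +[[v1, v2], v3]
  v1v3v2 appears with sign -1, giving the term -[[v1, v3], v2]


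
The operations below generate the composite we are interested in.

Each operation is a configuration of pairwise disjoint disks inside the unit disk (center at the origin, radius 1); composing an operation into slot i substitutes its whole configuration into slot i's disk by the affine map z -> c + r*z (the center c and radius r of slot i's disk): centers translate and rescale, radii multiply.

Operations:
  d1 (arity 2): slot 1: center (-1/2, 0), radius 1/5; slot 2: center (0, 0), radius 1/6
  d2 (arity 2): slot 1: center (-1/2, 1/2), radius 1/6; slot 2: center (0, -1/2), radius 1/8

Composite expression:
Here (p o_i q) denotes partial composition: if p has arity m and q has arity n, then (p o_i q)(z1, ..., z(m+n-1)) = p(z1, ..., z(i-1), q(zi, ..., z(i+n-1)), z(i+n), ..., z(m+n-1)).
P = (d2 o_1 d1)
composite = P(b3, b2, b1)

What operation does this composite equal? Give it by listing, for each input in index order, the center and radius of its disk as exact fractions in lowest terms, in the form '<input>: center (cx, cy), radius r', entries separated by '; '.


b1: center (0, -1/2), radius 1/8; b2: center (-1/2, 1/2), radius 1/36; b3: center (-7/12, 1/2), radius 1/30

Affine substitution under d2: radii multiply and b-centers shift.
for b3, the 2-step affine chain lands on center (-7/12, 1/2), radius 1/30
for b2, the 2-step affine chain lands on center (-1/2, 1/2), radius 1/36
for b1, the 1-step affine chain lands on center (0, -1/2), radius 1/8


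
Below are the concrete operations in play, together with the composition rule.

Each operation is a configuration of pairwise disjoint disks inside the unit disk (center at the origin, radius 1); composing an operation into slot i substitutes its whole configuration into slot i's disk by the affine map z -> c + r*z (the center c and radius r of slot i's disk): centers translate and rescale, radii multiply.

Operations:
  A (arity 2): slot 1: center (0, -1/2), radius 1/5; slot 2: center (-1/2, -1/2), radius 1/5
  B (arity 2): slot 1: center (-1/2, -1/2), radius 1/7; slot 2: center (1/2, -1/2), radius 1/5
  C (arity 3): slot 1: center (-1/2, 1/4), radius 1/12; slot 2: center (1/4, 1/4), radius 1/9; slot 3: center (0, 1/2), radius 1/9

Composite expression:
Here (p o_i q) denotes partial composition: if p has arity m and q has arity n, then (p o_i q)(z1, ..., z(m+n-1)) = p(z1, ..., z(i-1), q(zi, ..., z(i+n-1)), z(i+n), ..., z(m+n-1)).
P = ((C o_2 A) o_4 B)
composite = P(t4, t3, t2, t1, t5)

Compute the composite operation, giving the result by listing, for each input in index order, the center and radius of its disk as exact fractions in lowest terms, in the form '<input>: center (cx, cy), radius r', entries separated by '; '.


t1: center (-1/18, 4/9), radius 1/63; t2: center (7/36, 7/36), radius 1/45; t3: center (1/4, 7/36), radius 1/45; t4: center (-1/2, 1/4), radius 1/12; t5: center (1/18, 4/9), radius 1/45

Each t-disk chains the slot maps above it in C; radii multiply.
input t4: applying the 1 nested substitution gives center (-1/2, 1/4), radius 1/12
input t3: applying the 2 nested substitutions gives center (1/4, 7/36), radius 1/45
input t2: applying the 2 nested substitutions gives center (7/36, 7/36), radius 1/45
input t1: applying the 2 nested substitutions gives center (-1/18, 4/9), radius 1/63
input t5: applying the 2 nested substitutions gives center (1/18, 4/9), radius 1/45


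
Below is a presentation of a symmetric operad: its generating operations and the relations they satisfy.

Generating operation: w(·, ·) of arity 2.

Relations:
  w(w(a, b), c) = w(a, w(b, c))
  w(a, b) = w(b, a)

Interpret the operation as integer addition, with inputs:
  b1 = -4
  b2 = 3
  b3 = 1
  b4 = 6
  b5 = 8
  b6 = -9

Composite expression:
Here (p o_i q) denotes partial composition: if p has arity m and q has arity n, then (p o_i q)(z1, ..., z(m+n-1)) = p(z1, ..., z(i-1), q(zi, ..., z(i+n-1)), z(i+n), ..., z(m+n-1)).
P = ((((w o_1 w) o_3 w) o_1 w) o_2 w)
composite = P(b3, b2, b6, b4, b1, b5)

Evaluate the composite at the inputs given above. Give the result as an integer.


5

w(b2, b6) = -6
w(b3, w(b2, b6)) = -5
w(w(b3, w(b2, b6)), b4) = 1
w(b1, b5) = 4
w(w(w(b3, w(b2, b6)), b4), w(b1, b5)) = 5


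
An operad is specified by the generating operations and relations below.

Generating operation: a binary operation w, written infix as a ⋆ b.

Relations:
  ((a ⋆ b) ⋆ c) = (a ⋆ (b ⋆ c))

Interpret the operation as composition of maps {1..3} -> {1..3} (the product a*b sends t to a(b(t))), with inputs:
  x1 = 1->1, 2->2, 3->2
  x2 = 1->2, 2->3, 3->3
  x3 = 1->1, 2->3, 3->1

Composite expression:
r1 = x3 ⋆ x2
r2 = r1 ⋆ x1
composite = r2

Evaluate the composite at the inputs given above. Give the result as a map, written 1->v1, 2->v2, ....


1->3, 2->1, 3->1

(x3 ⋆ x2) = 1->3, 2->1, 3->1
((x3 ⋆ x2) ⋆ x1) = 1->3, 2->1, 3->1


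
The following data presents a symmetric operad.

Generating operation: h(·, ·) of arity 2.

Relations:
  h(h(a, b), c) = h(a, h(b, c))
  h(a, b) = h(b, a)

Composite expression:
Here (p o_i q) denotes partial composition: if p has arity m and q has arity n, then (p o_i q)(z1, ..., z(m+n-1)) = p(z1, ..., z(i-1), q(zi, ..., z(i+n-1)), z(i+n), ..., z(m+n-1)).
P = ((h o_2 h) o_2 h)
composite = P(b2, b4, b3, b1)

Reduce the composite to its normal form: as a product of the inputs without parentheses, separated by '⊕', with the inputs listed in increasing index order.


b1 ⊕ b2 ⊕ b3 ⊕ b4

Reordering under h is free, so list the b-inputs canonically.
h(b4, b3) linearizes to b4 ⊕ b3
h(h(b4, b3), b1) linearizes to b4 ⊕ b3 ⊕ b1
h(b2, h(h(b4, b3), b1)) linearizes to b2 ⊕ b4 ⊕ b3 ⊕ b1
reordering the factors by index: b1 ⊕ b2 ⊕ b3 ⊕ b4


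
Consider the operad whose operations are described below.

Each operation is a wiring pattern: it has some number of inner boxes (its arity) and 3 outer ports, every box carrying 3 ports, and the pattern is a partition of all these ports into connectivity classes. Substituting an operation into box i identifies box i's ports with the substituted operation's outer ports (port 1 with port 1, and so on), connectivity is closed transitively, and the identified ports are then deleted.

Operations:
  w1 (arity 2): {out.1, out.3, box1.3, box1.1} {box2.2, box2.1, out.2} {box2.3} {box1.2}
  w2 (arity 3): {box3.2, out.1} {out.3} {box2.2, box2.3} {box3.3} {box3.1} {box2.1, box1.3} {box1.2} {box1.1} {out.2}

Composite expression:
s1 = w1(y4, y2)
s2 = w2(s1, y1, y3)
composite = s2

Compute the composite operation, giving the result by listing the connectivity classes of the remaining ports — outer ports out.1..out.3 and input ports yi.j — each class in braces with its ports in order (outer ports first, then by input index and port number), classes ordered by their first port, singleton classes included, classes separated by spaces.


{out.1, y3.2} {out.2} {out.3} {y1.1, y4.1, y4.3} {y1.2, y1.3} {y2.1, y2.2} {y2.3} {y3.1} {y3.3} {y4.2}


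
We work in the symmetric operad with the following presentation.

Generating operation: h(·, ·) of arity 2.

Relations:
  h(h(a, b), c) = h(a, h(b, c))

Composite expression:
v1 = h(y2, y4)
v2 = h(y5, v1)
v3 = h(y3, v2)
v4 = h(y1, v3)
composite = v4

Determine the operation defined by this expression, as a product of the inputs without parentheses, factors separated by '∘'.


Under associativity of h, the answer is the y's in reading order.
h(y2, y4) unparenthesizes to y2 ∘ y4
h(y5, h(y2, y4)) unparenthesizes to y5 ∘ y2 ∘ y4
h(y3, h(y5, h(y2, y4))) unparenthesizes to y3 ∘ y5 ∘ y2 ∘ y4
h(y1, h(y3, h(y5, h(y2, y4)))) unparenthesizes to y1 ∘ y3 ∘ y5 ∘ y2 ∘ y4

y1 ∘ y3 ∘ y5 ∘ y2 ∘ y4


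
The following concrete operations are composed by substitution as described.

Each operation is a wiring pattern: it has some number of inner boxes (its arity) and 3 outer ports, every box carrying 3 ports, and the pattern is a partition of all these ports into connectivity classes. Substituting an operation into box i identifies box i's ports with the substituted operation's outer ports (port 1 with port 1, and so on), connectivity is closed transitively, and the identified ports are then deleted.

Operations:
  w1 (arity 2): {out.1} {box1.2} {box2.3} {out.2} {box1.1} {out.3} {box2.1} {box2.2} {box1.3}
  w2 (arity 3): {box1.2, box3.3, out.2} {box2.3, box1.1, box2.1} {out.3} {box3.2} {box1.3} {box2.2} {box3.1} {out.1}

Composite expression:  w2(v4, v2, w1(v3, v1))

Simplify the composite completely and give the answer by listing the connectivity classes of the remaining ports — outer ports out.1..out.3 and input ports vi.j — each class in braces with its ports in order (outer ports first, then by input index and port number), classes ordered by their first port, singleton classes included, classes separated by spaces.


{out.1} {out.2, v4.2} {out.3} {v1.1} {v1.2} {v1.3} {v2.1, v2.3, v4.1} {v2.2} {v3.1} {v3.2} {v3.3} {v4.3}

Substituting into w2 glues patterns; closure does the rest.
after w1, the pattern on (v3, v1) reads {out.1} {out.2} {out.3} {v1.1} {v1.2} {v1.3} {v3.1} {v3.2} {v3.3} (out.j = its outer ports)
after w2, the pattern on (v4, v2, v3, v1) reads {out.1} {out.2, v4.2} {out.3} {v1.1} {v1.2} {v1.3} {v2.1, v2.3, v4.1} {v2.2} {v3.1} {v3.2} {v3.3} {v4.3} (out.j = its outer ports)


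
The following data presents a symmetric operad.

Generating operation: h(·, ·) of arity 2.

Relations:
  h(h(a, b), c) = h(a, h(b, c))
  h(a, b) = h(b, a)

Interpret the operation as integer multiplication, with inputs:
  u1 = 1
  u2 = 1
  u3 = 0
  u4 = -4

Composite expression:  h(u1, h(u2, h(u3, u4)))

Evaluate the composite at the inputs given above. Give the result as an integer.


0

h(u3, u4) = 0
h(u2, h(u3, u4)) = 0
h(u1, h(u2, h(u3, u4))) = 0


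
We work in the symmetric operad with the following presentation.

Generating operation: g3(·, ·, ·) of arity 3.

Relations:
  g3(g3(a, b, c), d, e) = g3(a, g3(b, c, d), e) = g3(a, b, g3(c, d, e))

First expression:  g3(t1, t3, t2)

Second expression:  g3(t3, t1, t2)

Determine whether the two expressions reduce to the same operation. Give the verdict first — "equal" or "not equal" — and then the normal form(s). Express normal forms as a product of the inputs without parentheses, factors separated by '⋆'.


The first expression, normalized: t1 ⋆ t3 ⋆ t2
The second expression, normalized: t3 ⋆ t1 ⋆ t2
No match — not equal.

not equal — first t1 ⋆ t3 ⋆ t2, second t3 ⋆ t1 ⋆ t2


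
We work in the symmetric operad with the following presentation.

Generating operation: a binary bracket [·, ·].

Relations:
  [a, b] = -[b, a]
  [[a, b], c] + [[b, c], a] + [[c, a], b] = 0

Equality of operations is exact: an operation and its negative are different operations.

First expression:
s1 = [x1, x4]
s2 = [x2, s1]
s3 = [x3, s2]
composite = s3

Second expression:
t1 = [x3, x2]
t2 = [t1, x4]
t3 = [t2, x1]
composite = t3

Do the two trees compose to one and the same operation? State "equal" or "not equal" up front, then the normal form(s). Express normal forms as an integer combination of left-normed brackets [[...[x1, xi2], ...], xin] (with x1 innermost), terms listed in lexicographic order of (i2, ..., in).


not equal; the first gives [[[x1, x4], x2], x3] and the second [[[x1, x2], x3], x4] - [[[x1, x3], x2], x4] - [[[x1, x4], x2], x3] + [[[x1, x4], x3], x2]

Reducing the first expression gives [[[x1, x4], x2], x3]
Reducing the second expression gives [[[x1, x2], x3], x4] - [[[x1, x3], x2], x4] - [[[x1, x4], x2], x3] + [[[x1, x4], x3], x2]
The normal forms differ: not equal.


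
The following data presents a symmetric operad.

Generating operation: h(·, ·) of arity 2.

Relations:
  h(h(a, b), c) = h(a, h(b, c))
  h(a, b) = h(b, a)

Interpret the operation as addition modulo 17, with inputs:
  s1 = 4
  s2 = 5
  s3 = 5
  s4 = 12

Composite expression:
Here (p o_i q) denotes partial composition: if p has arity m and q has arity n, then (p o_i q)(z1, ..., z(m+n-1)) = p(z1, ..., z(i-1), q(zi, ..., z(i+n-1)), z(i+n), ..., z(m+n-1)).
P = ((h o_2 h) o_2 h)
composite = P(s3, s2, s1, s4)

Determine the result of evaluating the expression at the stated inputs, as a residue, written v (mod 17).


h(s2, s1) = 9
h(h(s2, s1), s4) = 4
h(s3, h(h(s2, s1), s4)) = 9

9 (mod 17)


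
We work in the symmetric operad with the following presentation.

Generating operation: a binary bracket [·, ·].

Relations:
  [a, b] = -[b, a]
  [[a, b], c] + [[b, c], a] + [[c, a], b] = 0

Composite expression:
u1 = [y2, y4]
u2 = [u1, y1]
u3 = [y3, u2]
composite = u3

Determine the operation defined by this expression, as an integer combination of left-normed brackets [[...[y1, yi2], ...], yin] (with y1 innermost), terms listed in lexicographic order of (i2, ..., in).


[[[y1, y2], y4], y3] - [[[y1, y4], y2], y3]

Skip Jacobi rewriting: expand, keep y1-initial words, read off terms.
Composite bracket: [y3, [[y2, y4], y1]]
Under [a, b] = ab - ba we get 8 signed associative words (2^3 = 8).
Coefficients come from the y1-initial words:
  from y1y2y4y3, sign +1: term +[[[y1, y2], y4], y3]
  from y1y4y2y3, sign -1: term -[[[y1, y4], y2], y3]


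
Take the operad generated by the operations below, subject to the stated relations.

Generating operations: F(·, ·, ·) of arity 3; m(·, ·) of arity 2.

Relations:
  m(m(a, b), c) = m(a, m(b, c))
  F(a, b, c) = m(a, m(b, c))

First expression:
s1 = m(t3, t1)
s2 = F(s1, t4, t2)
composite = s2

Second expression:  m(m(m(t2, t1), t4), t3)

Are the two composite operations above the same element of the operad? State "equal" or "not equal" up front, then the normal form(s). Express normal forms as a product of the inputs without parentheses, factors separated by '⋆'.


Normal form of the first expression: t3 ⋆ t1 ⋆ t4 ⋆ t2
Normal form of the second expression: t2 ⋆ t1 ⋆ t4 ⋆ t3
No match — not equal.

not equal — first t3 ⋆ t1 ⋆ t4 ⋆ t2, second t2 ⋆ t1 ⋆ t4 ⋆ t3


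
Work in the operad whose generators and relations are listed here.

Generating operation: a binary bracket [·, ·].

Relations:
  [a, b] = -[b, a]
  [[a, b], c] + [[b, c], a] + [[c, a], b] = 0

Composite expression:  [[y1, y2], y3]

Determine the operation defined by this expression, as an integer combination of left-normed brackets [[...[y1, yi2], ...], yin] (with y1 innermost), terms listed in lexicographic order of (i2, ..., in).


[[y1, y2], y3]


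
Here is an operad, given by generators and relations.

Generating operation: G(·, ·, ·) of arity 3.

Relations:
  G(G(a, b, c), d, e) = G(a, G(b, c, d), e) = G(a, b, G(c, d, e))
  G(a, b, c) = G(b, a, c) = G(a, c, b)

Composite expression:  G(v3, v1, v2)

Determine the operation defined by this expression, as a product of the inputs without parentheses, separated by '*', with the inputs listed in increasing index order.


v1 * v2 * v3


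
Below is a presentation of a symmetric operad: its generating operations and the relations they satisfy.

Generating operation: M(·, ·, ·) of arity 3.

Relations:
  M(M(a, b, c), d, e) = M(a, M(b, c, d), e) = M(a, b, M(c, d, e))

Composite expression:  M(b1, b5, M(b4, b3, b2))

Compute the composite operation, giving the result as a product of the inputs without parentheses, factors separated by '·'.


All parenthesizations of M agree; list the b-inputs left to right.
M(b4, b3, b2) reduces to b4 · b3 · b2
M(b1, b5, M(b4, b3, b2)) reduces to b1 · b5 · b4 · b3 · b2

b1 · b5 · b4 · b3 · b2


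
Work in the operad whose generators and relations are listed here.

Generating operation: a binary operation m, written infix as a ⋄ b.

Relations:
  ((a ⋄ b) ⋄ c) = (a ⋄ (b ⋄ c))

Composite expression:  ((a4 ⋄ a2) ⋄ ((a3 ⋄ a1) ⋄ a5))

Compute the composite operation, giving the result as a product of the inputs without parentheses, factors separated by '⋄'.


The m-tree's shape is irrelevant; the a-reading-order decides.
(a4 ⋄ a2) spells out as a4 ⋄ a2
(a3 ⋄ a1) spells out as a3 ⋄ a1
((a3 ⋄ a1) ⋄ a5) spells out as a3 ⋄ a1 ⋄ a5
((a4 ⋄ a2) ⋄ ((a3 ⋄ a1) ⋄ a5)) spells out as a4 ⋄ a2 ⋄ a3 ⋄ a1 ⋄ a5

a4 ⋄ a2 ⋄ a3 ⋄ a1 ⋄ a5


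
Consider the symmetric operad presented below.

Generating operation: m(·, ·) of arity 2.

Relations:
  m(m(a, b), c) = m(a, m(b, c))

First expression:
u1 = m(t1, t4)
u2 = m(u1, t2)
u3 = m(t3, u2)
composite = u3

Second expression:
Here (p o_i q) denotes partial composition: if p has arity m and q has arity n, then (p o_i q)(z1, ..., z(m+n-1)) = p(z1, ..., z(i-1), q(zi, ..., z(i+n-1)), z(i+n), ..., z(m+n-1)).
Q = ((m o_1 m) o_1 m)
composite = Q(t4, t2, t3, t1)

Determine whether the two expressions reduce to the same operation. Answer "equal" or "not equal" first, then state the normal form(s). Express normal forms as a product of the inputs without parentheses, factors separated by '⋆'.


not equal; first: t3 ⋆ t1 ⋆ t4 ⋆ t2; second: t4 ⋆ t2 ⋆ t3 ⋆ t1

Reducing the first expression gives t3 ⋆ t1 ⋆ t4 ⋆ t2
Reducing the second expression gives t4 ⋆ t2 ⋆ t3 ⋆ t1
Distinct normal forms: not equal.


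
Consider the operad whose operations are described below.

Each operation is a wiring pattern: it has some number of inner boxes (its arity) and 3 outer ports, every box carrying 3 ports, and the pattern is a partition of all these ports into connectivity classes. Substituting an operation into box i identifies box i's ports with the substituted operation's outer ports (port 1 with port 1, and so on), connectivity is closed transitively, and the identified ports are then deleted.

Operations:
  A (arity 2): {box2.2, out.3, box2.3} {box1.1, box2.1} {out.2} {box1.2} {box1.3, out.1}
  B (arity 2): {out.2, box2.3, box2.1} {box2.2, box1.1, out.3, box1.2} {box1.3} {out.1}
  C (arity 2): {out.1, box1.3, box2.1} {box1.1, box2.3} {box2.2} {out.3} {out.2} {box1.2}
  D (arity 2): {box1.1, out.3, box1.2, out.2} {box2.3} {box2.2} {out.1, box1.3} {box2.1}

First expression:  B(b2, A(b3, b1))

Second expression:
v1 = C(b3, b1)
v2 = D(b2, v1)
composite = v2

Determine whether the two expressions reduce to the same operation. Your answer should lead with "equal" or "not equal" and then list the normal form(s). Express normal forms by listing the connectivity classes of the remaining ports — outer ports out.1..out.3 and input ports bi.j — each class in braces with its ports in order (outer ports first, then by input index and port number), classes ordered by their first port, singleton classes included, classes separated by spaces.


not equal; the first gives {out.1} {out.2, b1.2, b1.3, b3.3} {out.3, b2.1, b2.2} {b1.1, b3.1} {b2.3} {b3.2} and the second {out.1, b2.3} {out.2, out.3, b2.1, b2.2} {b1.1, b3.3} {b1.2} {b1.3, b3.1} {b3.2}

The first expression reduces to {out.1} {out.2, b1.2, b1.3, b3.3} {out.3, b2.1, b2.2} {b1.1, b3.1} {b2.3} {b3.2}
The second expression reduces to {out.1, b2.3} {out.2, out.3, b2.1, b2.2} {b1.1, b3.3} {b1.2} {b1.3, b3.1} {b3.2}
The normal forms differ: not equal.


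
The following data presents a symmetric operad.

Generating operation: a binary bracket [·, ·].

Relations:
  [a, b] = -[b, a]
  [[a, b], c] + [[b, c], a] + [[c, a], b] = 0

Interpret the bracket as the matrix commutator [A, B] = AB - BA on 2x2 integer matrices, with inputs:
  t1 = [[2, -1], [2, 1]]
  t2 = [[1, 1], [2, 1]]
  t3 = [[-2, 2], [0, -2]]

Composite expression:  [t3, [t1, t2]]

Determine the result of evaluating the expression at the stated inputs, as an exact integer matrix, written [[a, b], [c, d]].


[[-4, 16], [0, 4]]

[t1, t2] = [[-4, 1], [-2, 4]]
[t3, [t1, t2]] = [[-4, 16], [0, 4]]


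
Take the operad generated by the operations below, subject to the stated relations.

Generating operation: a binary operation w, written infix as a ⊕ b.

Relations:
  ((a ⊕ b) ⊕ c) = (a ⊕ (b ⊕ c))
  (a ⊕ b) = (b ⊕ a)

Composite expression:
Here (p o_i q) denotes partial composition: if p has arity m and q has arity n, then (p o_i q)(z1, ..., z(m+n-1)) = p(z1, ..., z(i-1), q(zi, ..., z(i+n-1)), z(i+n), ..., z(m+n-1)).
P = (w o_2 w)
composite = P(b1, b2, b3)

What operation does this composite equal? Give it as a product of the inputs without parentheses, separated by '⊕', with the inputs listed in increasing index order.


b1 ⊕ b2 ⊕ b3

Key point: w commutes, so take the b-inputs in any fixed order.
(b2 ⊕ b3) reduces to b2 ⊕ b3
(b1 ⊕ (b2 ⊕ b3)) reduces to b1 ⊕ b2 ⊕ b3
reordering the factors by index: b1 ⊕ b2 ⊕ b3


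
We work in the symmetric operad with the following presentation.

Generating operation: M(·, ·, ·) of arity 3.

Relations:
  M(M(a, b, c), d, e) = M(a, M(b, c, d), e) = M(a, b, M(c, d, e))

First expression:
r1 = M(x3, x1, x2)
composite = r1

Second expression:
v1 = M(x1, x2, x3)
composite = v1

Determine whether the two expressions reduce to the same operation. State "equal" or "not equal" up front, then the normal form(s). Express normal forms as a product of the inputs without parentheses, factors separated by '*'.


The first expression reduces to x3 * x1 * x2
The second expression reduces to x1 * x2 * x3
No match — not equal.

not equal: they reduce to x3 * x1 * x2 and x1 * x2 * x3


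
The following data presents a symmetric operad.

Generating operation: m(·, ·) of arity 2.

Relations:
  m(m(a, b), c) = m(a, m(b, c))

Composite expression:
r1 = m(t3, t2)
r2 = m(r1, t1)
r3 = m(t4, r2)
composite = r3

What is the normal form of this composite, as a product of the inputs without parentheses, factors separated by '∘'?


The m-tree's shape is irrelevant; the t-reading-order decides.
m(t3, t2) spells out as t3 ∘ t2
m(m(t3, t2), t1) spells out as t3 ∘ t2 ∘ t1
m(t4, m(m(t3, t2), t1)) spells out as t4 ∘ t3 ∘ t2 ∘ t1

t4 ∘ t3 ∘ t2 ∘ t1


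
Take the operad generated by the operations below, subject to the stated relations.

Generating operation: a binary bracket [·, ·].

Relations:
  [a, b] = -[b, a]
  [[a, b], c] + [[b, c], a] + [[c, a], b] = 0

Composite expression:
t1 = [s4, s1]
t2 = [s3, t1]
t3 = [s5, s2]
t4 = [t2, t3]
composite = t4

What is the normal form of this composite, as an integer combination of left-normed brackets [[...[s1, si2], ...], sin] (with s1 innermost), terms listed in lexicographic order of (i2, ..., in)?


-[[[[s1, s4], s3], s2], s5] + [[[[s1, s4], s3], s5], s2]

A multilinear Lie element is pinned by s1-initial words (s1 innermost).
Composite bracket: [[s3, [s4, s1]], [s5, s2]]
Full expansion: 16 signed words from ab - ba (2^4 = 16).
The s1-initial words carry the normal form:
  s1s4s3s2s5 appears with sign -1, giving the term -[[[[s1, s4], s3], s2], s5]
  s1s4s3s5s2 appears with sign +1, giving the term +[[[[s1, s4], s3], s5], s2]


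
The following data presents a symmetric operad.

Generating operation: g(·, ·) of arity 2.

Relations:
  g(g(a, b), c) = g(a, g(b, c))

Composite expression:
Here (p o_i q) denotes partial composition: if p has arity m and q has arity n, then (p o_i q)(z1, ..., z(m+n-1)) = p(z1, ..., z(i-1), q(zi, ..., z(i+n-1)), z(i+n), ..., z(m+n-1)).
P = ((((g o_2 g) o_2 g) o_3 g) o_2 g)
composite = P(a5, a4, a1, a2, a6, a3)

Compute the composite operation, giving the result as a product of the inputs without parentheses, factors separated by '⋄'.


a5 ⋄ a4 ⋄ a1 ⋄ a2 ⋄ a6 ⋄ a3

The g-tree's shape is irrelevant; the a-reading-order decides.
g(a4, a1) collapses to a4 ⋄ a1
g(a2, a6) collapses to a2 ⋄ a6
g(g(a4, a1), g(a2, a6)) collapses to a4 ⋄ a1 ⋄ a2 ⋄ a6
g(g(g(a4, a1), g(a2, a6)), a3) collapses to a4 ⋄ a1 ⋄ a2 ⋄ a6 ⋄ a3
g(a5, g(g(g(a4, a1), g(a2, a6)), a3)) collapses to a5 ⋄ a4 ⋄ a1 ⋄ a2 ⋄ a6 ⋄ a3


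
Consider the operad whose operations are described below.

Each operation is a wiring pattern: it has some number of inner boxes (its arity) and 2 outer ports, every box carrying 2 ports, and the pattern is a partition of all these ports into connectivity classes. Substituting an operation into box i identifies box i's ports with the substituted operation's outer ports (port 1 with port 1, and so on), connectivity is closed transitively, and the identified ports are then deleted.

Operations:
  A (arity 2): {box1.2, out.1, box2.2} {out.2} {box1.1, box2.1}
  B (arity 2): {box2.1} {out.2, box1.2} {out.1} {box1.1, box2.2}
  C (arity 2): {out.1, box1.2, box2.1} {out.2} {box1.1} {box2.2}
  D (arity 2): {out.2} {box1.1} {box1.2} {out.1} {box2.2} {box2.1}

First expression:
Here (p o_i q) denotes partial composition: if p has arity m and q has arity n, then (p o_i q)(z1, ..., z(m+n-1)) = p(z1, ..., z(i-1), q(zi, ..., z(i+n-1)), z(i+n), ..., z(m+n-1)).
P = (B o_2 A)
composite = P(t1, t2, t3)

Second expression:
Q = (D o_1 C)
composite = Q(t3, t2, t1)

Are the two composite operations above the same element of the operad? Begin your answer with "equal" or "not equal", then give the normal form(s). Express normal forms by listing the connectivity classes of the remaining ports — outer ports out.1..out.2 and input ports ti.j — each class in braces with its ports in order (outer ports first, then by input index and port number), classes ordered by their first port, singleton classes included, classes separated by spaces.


not equal; first: {out.1} {out.2, t1.2} {t1.1} {t2.1, t3.1} {t2.2, t3.2}; second: {out.1} {out.2} {t1.1} {t1.2} {t2.1, t3.2} {t2.2} {t3.1}

The first expression reduces to {out.1} {out.2, t1.2} {t1.1} {t2.1, t3.1} {t2.2, t3.2}
The second expression reduces to {out.1} {out.2} {t1.1} {t1.2} {t2.1, t3.2} {t2.2} {t3.1}
The forms do not match — not equal.


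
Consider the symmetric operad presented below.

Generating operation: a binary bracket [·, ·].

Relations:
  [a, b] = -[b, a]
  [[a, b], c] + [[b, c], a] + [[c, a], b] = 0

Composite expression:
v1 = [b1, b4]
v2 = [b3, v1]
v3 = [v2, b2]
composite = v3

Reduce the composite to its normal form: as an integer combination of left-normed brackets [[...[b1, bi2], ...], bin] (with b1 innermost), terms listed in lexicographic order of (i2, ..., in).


Left-normed coefficients sit on the b1-initial expansion words.
Composite bracket: [[b3, [b1, b4]], b2]
Applying ab - ba throughout gives 8 signed words (2^3 = 8).
The b1-initial words carry the normal form:
  b1b4b3b2 appears with sign -1, giving the term -[[[b1, b4], b3], b2]

-[[[b1, b4], b3], b2]


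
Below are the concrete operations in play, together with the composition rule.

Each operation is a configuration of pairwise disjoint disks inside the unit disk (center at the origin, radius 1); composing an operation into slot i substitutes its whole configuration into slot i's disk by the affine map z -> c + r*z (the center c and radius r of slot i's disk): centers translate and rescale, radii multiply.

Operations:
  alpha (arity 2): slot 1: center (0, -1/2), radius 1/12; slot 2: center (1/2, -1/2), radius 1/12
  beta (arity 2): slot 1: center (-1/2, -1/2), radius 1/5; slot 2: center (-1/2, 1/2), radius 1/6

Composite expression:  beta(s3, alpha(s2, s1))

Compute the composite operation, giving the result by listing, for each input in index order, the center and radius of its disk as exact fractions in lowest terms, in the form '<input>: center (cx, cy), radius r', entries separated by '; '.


Each s-disk chains the slot maps above it in beta; radii multiply.
tracing s3 down its 1-map path: center (-1/2, -1/2), radius 1/5
tracing s2 down its 2-map path: center (-1/2, 5/12), radius 1/72
tracing s1 down its 2-map path: center (-5/12, 5/12), radius 1/72

s1: center (-5/12, 5/12), radius 1/72; s2: center (-1/2, 5/12), radius 1/72; s3: center (-1/2, -1/2), radius 1/5


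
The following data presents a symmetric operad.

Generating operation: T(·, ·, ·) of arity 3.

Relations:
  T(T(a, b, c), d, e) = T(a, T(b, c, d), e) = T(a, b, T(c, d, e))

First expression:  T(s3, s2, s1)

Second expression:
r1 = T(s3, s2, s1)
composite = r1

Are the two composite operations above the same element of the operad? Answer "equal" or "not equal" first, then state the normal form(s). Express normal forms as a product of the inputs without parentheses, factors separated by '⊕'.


equal; both compose to s3 ⊕ s2 ⊕ s1

Normal form of the first expression: s3 ⊕ s2 ⊕ s1
Normal form of the second expression: s3 ⊕ s2 ⊕ s1
Identical normal forms: equal.


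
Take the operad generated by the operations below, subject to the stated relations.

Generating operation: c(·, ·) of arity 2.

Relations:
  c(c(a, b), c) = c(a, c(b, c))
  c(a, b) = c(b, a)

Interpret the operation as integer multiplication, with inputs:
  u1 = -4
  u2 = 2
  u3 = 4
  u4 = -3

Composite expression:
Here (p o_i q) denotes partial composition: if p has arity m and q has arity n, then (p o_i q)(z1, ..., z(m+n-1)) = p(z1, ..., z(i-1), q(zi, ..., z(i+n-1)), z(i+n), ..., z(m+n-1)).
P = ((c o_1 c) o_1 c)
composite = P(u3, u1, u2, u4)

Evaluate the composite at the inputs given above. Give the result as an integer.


96

c(u3, u1) = -16
c(c(u3, u1), u2) = -32
c(c(c(u3, u1), u2), u4) = 96


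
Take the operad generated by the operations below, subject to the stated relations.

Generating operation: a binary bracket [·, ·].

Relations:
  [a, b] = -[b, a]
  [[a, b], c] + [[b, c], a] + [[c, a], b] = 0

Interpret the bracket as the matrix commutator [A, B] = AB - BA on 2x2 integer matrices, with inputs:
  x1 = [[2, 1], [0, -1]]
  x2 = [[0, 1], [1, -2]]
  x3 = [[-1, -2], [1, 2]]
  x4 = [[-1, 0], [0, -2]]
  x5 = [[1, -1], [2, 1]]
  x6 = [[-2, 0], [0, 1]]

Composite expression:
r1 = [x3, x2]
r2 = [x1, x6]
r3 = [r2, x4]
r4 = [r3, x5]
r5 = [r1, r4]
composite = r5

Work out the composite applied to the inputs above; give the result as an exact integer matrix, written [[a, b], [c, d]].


[[0, 12], [-60, 0]]

[x3, x2] = [[-3, 1], [5, 3]]
[x1, x6] = [[0, 3], [0, 0]]
[[x1, x6], x4] = [[0, -3], [0, 0]]
[[[x1, x6], x4], x5] = [[-6, 0], [0, 6]]
[[x3, x2], [[[x1, x6], x4], x5]] = [[0, 12], [-60, 0]]
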